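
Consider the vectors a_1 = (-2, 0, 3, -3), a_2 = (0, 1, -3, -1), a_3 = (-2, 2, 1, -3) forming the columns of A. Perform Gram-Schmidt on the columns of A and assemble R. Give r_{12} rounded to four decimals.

r_{12} = -1.2792

q_1 = a_1/‖a_1‖ = (-2, 0, 3, -3)/4.6904 = (-0.4264, 0.0000, 0.6396, -0.6396).
r_{12} = q_1·a_2 = -1.2792.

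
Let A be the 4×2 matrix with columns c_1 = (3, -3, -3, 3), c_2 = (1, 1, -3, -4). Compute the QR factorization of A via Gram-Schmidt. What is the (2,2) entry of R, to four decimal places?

r_{22} = 5.1720

e_1 = c_1/‖c_1‖ = (3, -3, -3, 3)/6.0000 = (0.5000, -0.5000, -0.5000, 0.5000).
r_{12} = e_1·c_2 = -0.5000.
u_2 = c_2 + 0.5000·e_1 = (1.2500, 0.7500, -3.2500, -3.7500).
r_{22} = ‖u_2‖ = 5.1720.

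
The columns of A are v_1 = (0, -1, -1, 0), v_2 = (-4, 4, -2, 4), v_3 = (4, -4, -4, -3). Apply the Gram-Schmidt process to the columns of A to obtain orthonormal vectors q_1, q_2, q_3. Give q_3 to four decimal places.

q_3 = (0.5765, 0.5503, -0.5503, -0.2489)

v_1 = (0, -1, -1, 0); ‖v_1‖ = 1.4142, so q_1 = (0.0000, -0.7071, -0.7071, 0.0000).
q_1·v_2 = 0.0000·(-4) + (-0.7071)·4 + (-0.7071)·(-2) + 0.0000·4 = -1.4142.
u_2 = v_2 + 1.4142·q_1 = (-4.0000, 3.0000, -3.0000, 4.0000).
‖u_2‖ = 7.0711, so q_2 = (-0.5657, 0.4243, -0.4243, 0.5657).
q_1·v_3 = 0.0000·4 + (-0.7071)·(-4) + (-0.7071)·(-4) + 0.0000·(-3) = 5.6569; q_2·v_3 = (-0.5657)·4 + 0.4243·(-4) + (-0.4243)·(-4) + 0.5657·(-3) = -3.9598.
u_3 = v_3 − 5.6569·q_1 + 3.9598·q_2 = (1.7600, 1.6800, -1.6800, -0.7600).
‖u_3‖ = 3.0529, so q_3 = (0.5765, 0.5503, -0.5503, -0.2489).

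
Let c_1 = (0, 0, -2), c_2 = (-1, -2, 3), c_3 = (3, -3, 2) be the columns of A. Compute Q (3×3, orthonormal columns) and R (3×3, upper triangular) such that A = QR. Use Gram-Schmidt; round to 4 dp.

Q = [[0.0000, -0.4472, 0.8944], [0.0000, -0.8944, -0.4472], [-1.0000, 0.0000, 0.0000]], R = [[2.0000, -3.0000, -2.0000], [0.0000, 2.2361, 1.3416], [0.0000, 0.0000, 4.0249]]

c_1 = (0, 0, -2); ‖c_1‖ = 2.0000, so e_1 = (0.0000, 0.0000, -1.0000).
e_1·c_2 = 0.0000·(-1) + 0.0000·(-2) + (-1.0000)·3 = -3.0000.
u_2 = c_2 + 3.0000·e_1 = (-1.0000, -2.0000, 0.0000).
‖u_2‖ = 2.2361, so e_2 = (-0.4472, -0.8944, 0.0000).
e_1·c_3 = 0.0000·3 + 0.0000·(-3) + (-1.0000)·2 = -2.0000; e_2·c_3 = (-0.4472)·3 + (-0.8944)·(-3) + 0.0000·2 = 1.3416.
u_3 = c_3 + 2.0000·e_1 − 1.3416·e_2 = (3.6000, -1.8000, 0.0000).
‖u_3‖ = 4.0249, so e_3 = (0.8944, -0.4472, 0.0000).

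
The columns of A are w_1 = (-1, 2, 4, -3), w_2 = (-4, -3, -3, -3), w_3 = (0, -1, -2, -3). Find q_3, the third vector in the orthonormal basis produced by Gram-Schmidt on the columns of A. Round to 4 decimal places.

w_1 = (-1, 2, 4, -3); ‖w_1‖ = 5.4772, so q_1 = (-0.1826, 0.3651, 0.7303, -0.5477).
q_1·w_2 = (-0.1826)·(-4) + 0.3651·(-3) + 0.7303·(-3) + (-0.5477)·(-3) = -0.9129.
u_2 = w_2 + 0.9129·q_1 = (-4.1667, -2.6667, -2.3333, -3.5000).
‖u_2‖ = 6.4936, so q_2 = (-0.6417, -0.4107, -0.3593, -0.5390).
q_1·w_3 = (-0.1826)·0 + 0.3651·(-1) + 0.7303·(-2) + (-0.5477)·(-3) = -0.1826; q_2·w_3 = (-0.6417)·0 + (-0.4107)·(-1) + (-0.3593)·(-2) + (-0.5390)·(-3) = 2.7463.
u_3 = w_3 + 0.1826·q_1 − 2.7463·q_2 = (1.7289, 0.1945, -0.8798, -1.6198).
‖u_3‖ = 2.5347, so q_3 = (0.6821, 0.0767, -0.3471, -0.6390).

q_3 = (0.6821, 0.0767, -0.3471, -0.6390)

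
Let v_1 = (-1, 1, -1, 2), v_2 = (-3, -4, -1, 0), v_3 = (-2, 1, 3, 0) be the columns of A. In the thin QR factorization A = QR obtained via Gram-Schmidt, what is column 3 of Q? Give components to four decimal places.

e_1 = v_1/‖v_1‖ = (-1, 1, -1, 2)/2.6458 = (-0.3780, 0.3780, -0.3780, 0.7559).
r_{12} = e_1·v_2 = 0.0000.
u_2 = v_2 + 0.0000·e_1 = (-3.0000, -4.0000, -1.0000, 0.0000).
‖u_2‖ = 5.0990, so e_2 = (-0.5883, -0.7845, -0.1961, 0.0000).
r_{13} = e_1·v_3 = 0.0000; r_{23} = e_2·v_3 = -0.1961.
u_3 = v_3 + 0.0000·e_1 + 0.1961·e_2 = (-2.1154, 0.8462, 2.9615, 0.0000).
‖u_3‖ = 3.7365, so e_3 = (-0.5661, 0.2265, 0.7926, 0.0000).

e_3 = (-0.5661, 0.2265, 0.7926, 0.0000)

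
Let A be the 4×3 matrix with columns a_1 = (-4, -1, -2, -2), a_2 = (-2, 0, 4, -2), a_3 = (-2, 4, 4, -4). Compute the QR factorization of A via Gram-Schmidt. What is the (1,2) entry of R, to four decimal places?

r_{12} = 0.8000

q_1 = a_1/‖a_1‖ = (-4, -1, -2, -2)/5.0000 = (-0.8000, -0.2000, -0.4000, -0.4000).
r_{12} = q_1·a_2 = 0.8000.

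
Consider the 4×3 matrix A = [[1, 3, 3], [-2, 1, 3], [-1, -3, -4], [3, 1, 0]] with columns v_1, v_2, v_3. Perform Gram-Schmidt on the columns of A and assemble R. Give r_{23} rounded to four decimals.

v_1 = (1, -2, -1, 3); ‖v_1‖ = 3.8730, so q_1 = (0.2582, -0.5164, -0.2582, 0.7746).
q_1·v_2 = 0.2582·3 + (-0.5164)·1 + (-0.2582)·(-3) + 0.7746·1 = 1.8074.
u_2 = v_2 − 1.8074·q_1 = (2.5333, 1.9333, -2.5333, -0.4000).
‖u_2‖ = 4.0906, so q_2 = (0.6193, 0.4726, -0.6193, -0.0978).
r_{23} = q_2·v_3 = 5.7530.

r_{23} = 5.7530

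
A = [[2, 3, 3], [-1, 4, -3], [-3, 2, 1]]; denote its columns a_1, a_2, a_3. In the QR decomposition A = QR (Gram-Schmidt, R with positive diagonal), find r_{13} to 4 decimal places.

a_1 = (2, -1, -3); ‖a_1‖ = 3.7417, so q_1 = (0.5345, -0.2673, -0.8018).
r_{13} = q_1·a_3 = 1.6036.

r_{13} = 1.6036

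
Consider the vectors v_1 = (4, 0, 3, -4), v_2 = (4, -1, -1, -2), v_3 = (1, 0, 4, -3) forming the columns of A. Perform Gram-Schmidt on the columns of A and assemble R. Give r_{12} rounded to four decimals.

v_1 = (4, 0, 3, -4); ‖v_1‖ = 6.4031, so q_1 = (0.6247, 0.0000, 0.4685, -0.6247).
r_{12} = q_1·v_2 = 3.2796.

r_{12} = 3.2796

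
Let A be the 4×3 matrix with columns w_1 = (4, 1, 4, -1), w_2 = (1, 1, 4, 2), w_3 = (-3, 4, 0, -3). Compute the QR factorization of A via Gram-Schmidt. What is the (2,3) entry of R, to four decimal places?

r_{23} = -0.6538

w_1 = (4, 1, 4, -1); ‖w_1‖ = 5.8310, so q_1 = (0.6860, 0.1715, 0.6860, -0.1715).
q_1·w_2 = 0.6860·1 + 0.1715·1 + 0.6860·4 + (-0.1715)·2 = 3.2585.
u_2 = w_2 − 3.2585·q_1 = (-1.2353, 0.4412, 1.7647, 2.5588).
‖u_2‖ = 3.3738, so q_2 = (-0.3661, 0.1308, 0.5231, 0.7584).
r_{23} = q_2·w_3 = -0.6538.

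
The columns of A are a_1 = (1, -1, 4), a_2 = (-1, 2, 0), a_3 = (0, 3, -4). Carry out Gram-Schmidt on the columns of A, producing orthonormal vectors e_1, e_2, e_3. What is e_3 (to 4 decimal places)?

a_1 = (1, -1, 4); ‖a_1‖ = 4.2426, so e_1 = (0.2357, -0.2357, 0.9428).
e_1·a_2 = 0.2357·(-1) + (-0.2357)·2 + 0.9428·0 = -0.7071.
u_2 = a_2 + 0.7071·e_1 = (-0.8333, 1.8333, 0.6667).
‖u_2‖ = 2.1213, so e_2 = (-0.3928, 0.8642, 0.3143).
e_1·a_3 = 0.2357·0 + (-0.2357)·3 + 0.9428·(-4) = -4.4783; e_2·a_3 = (-0.3928)·0 + 0.8642·3 + 0.3143·(-4) = 1.3356.
u_3 = a_3 + 4.4783·e_1 − 1.3356·e_2 = (1.5802, 0.7901, -0.1975).
‖u_3‖ = 1.7778, so e_3 = (0.8889, 0.4444, -0.1111).

e_3 = (0.8889, 0.4444, -0.1111)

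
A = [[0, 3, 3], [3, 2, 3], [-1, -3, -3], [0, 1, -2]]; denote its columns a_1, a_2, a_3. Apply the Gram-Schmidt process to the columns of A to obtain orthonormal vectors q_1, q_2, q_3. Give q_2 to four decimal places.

q_2 = (0.7772, -0.1813, -0.5440, 0.2591)

a_1 = (0, 3, -1, 0); ‖a_1‖ = 3.1623, so q_1 = (0.0000, 0.9487, -0.3162, 0.0000).
q_1·a_2 = 0.0000·3 + 0.9487·2 + (-0.3162)·(-3) + 0.0000·1 = 2.8460.
u_2 = a_2 − 2.8460·q_1 = (3.0000, -0.7000, -2.1000, 1.0000).
‖u_2‖ = 3.8601, so q_2 = (0.7772, -0.1813, -0.5440, 0.2591).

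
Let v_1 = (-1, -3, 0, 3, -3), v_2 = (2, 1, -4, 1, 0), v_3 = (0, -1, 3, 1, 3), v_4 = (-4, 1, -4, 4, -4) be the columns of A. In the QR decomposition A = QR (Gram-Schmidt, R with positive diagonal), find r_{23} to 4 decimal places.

q_1 = v_1/‖v_1‖ = (-1, -3, 0, 3, -3)/5.2915 = (-0.1890, -0.5669, 0.0000, 0.5669, -0.5669).
r_{12} = q_1·v_2 = -0.3780.
u_2 = v_2 + 0.3780·q_1 = (1.9286, 0.7857, -4.0000, 1.2143, -0.2143).
‖u_2‖ = 4.6752, so q_2 = (0.4125, 0.1681, -0.8556, 0.2597, -0.0458).
r_{23} = q_2·v_3 = -2.6126.

r_{23} = -2.6126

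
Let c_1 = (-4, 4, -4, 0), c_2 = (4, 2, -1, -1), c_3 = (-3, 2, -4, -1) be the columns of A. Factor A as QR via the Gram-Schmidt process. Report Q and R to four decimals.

e_1 = c_1/‖c_1‖ = (-4, 4, -4, 0)/6.9282 = (-0.5774, 0.5774, -0.5774, 0.0000).
r_{12} = e_1·c_2 = -0.5774.
u_2 = c_2 + 0.5774·e_1 = (3.6667, 2.3333, -1.3333, -1.0000).
‖u_2‖ = 4.6547, so e_2 = (0.7877, 0.5013, -0.2864, -0.2148).
r_{13} = e_1·c_3 = 5.1962; r_{23} = e_2·c_3 = 0.0000.
u_3 = c_3 − 5.1962·e_1 − 0.0000·e_2 = (0.0000, -1.0000, -1.0000, -1.0000).
‖u_3‖ = 1.7321, so e_3 = (0.0000, -0.5774, -0.5774, -0.5774).

Q = [[-0.5774, 0.7877, 0.0000], [0.5774, 0.5013, -0.5774], [-0.5774, -0.2864, -0.5774], [0.0000, -0.2148, -0.5774]], R = [[6.9282, -0.5774, 5.1962], [0.0000, 4.6547, 0.0000], [0.0000, 0.0000, 1.7321]]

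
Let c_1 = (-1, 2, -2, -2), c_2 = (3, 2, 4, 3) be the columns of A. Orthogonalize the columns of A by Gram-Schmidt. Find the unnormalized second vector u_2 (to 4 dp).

c_1 = (-1, 2, -2, -2); ‖c_1‖ = 3.6056, so e_1 = (-0.2774, 0.5547, -0.5547, -0.5547).
e_1·c_2 = (-0.2774)·3 + 0.5547·2 + (-0.5547)·4 + (-0.5547)·3 = -3.6056.
u_2 = c_2 + 3.6056·e_1 = (2.0000, 4.0000, 2.0000, 1.0000).

u_2 = (2.0000, 4.0000, 2.0000, 1.0000)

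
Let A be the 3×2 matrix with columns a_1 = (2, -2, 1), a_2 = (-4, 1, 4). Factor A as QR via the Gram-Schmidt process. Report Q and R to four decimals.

Q = [[0.6667, -0.4952], [-0.6667, -0.0619], [0.3333, 0.8666]], R = [[3.0000, -2.0000], [0.0000, 5.3852]]

a_1 = (2, -2, 1); ‖a_1‖ = 3.0000, so q_1 = (0.6667, -0.6667, 0.3333).
q_1·a_2 = 0.6667·(-4) + (-0.6667)·1 + 0.3333·4 = -2.0000.
u_2 = a_2 + 2.0000·q_1 = (-2.6667, -0.3333, 4.6667).
‖u_2‖ = 5.3852, so q_2 = (-0.4952, -0.0619, 0.8666).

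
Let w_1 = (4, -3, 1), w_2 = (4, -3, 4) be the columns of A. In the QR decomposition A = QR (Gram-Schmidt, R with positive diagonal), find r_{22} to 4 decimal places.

r_{22} = 2.9417

w_1 = (4, -3, 1); ‖w_1‖ = 5.0990, so e_1 = (0.7845, -0.5883, 0.1961).
e_1·w_2 = 0.7845·4 + (-0.5883)·(-3) + 0.1961·4 = 5.6874.
u_2 = w_2 − 5.6874·e_1 = (-0.4615, 0.3462, 2.8846).
r_{22} = ‖u_2‖ = 2.9417.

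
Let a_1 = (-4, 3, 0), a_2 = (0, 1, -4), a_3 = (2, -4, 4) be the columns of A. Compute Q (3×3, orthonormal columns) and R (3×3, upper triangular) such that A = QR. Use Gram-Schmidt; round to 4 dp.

Q = [[-0.8000, 0.1177, -0.5883], [0.6000, 0.1569, -0.7845], [0.0000, -0.9806, -0.1961]], R = [[5.0000, 0.6000, -4.0000], [0.0000, 4.0792, -4.3146], [0.0000, 0.0000, 1.1767]]

a_1 = (-4, 3, 0); ‖a_1‖ = 5.0000, so q_1 = (-0.8000, 0.6000, 0.0000).
q_1·a_2 = (-0.8000)·0 + 0.6000·1 + 0.0000·(-4) = 0.6000.
u_2 = a_2 − 0.6000·q_1 = (0.4800, 0.6400, -4.0000).
‖u_2‖ = 4.0792, so q_2 = (0.1177, 0.1569, -0.9806).
q_1·a_3 = (-0.8000)·2 + 0.6000·(-4) + 0.0000·4 = -4.0000; q_2·a_3 = 0.1177·2 + 0.1569·(-4) + (-0.9806)·4 = -4.3146.
u_3 = a_3 + 4.0000·q_1 + 4.3146·q_2 = (-0.6923, -0.9231, -0.2308).
‖u_3‖ = 1.1767, so q_3 = (-0.5883, -0.7845, -0.1961).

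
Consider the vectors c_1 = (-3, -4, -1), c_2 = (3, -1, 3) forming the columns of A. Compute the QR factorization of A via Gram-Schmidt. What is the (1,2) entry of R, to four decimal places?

r_{12} = -1.5689

q_1 = c_1/‖c_1‖ = (-3, -4, -1)/5.0990 = (-0.5883, -0.7845, -0.1961).
r_{12} = q_1·c_2 = -1.5689.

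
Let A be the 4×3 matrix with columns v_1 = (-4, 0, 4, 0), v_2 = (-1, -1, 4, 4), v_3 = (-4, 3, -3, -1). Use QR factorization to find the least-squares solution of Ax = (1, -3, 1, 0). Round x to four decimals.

x = (0.1734, -0.1676, -0.5488)

v_1 = (-4, 0, 4, 0); ‖v_1‖ = 5.6569, so e_1 = (-0.7071, 0.0000, 0.7071, 0.0000).
e_1·v_2 = (-0.7071)·(-1) + 0.0000·(-1) + 0.7071·4 + 0.0000·4 = 3.5355.
u_2 = v_2 − 3.5355·e_1 = (1.5000, -1.0000, 1.5000, 4.0000).
‖u_2‖ = 4.6368, so e_2 = (0.3235, -0.2157, 0.3235, 0.8627).
e_1·v_3 = (-0.7071)·(-4) + 0.0000·3 + 0.7071·(-3) + 0.0000·(-1) = 0.7071; e_2·v_3 = 0.3235·(-4) + (-0.2157)·3 + 0.3235·(-3) + 0.8627·(-1) = -3.7741.
u_3 = v_3 − 0.7071·e_1 + 3.7741·e_2 = (-2.2791, 2.1860, -2.2791, 2.2558).
‖u_3‖ = 4.5006, so e_3 = (-0.5064, 0.4857, -0.5064, 0.5012).
Qᵀb = (0.0000, 1.2940, -2.4699).
Back-substitute: x_3 = -2.4699/4.5006 = -0.5488.
x_2 = (1.2940 + 3.7741·(-0.5488))/4.6368 = -0.1676.
x_1 = (0.0000 − 3.5355·(-0.1676) − 0.7071·(-0.5488))/5.6569 = 0.1734.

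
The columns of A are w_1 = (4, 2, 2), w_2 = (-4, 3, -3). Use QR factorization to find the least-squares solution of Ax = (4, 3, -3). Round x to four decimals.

e_1 = w_1/‖w_1‖ = (4, 2, 2)/4.8990 = (0.8165, 0.4082, 0.4082).
r_{12} = e_1·w_2 = -3.2660.
u_2 = w_2 + 3.2660·e_1 = (-1.3333, 4.3333, -1.6667).
‖u_2‖ = 4.8305, so e_2 = (-0.2760, 0.8971, -0.3450).
Qᵀb = (3.2660, 2.6222).
Back-substitute: x_2 = 2.6222/4.8305 = 0.5429.
x_1 = (3.2660 + 3.2660·0.5429)/4.8990 = 1.0286.

x = (1.0286, 0.5429)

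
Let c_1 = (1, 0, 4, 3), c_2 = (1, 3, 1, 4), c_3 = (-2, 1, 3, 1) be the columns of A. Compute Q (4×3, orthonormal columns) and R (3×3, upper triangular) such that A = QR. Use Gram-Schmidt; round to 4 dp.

e_1 = c_1/‖c_1‖ = (1, 0, 4, 3)/5.0990 = (0.1961, 0.0000, 0.7845, 0.5883).
r_{12} = e_1·c_2 = 3.3340.
u_2 = c_2 − 3.3340·e_1 = (0.3462, 3.0000, -1.6154, 2.0385).
‖u_2‖ = 3.9856, so e_2 = (0.0869, 0.7527, -0.4053, 0.5115).
r_{13} = e_1·c_3 = 2.5495; r_{23} = e_2·c_3 = -0.1255.
u_3 = c_3 − 2.5495·e_1 + 0.1255·e_2 = (-2.4891, 1.0944, 0.9492, -0.4358).
‖u_3‖ = 2.9128, so e_3 = (-0.8545, 0.3757, 0.3259, -0.1496).

Q = [[0.1961, 0.0869, -0.8545], [0.0000, 0.7527, 0.3757], [0.7845, -0.4053, 0.3259], [0.5883, 0.5115, -0.1496]], R = [[5.0990, 3.3340, 2.5495], [0.0000, 3.9856, -0.1255], [0.0000, 0.0000, 2.9128]]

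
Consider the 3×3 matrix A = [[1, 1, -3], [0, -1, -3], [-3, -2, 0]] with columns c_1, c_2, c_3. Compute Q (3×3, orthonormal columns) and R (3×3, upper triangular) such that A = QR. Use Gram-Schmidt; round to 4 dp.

Q = [[0.3162, 0.2860, -0.9045], [0.0000, -0.9535, -0.3015], [-0.9487, 0.0953, -0.3015]], R = [[3.1623, 2.2136, -0.9487], [0.0000, 1.0488, 2.0023], [0.0000, 0.0000, 3.6181]]

q_1 = c_1/‖c_1‖ = (1, 0, -3)/3.1623 = (0.3162, 0.0000, -0.9487).
r_{12} = q_1·c_2 = 2.2136.
u_2 = c_2 − 2.2136·q_1 = (0.3000, -1.0000, 0.1000).
‖u_2‖ = 1.0488, so q_2 = (0.2860, -0.9535, 0.0953).
r_{13} = q_1·c_3 = -0.9487; r_{23} = q_2·c_3 = 2.0023.
u_3 = c_3 + 0.9487·q_1 − 2.0023·q_2 = (-3.2727, -1.0909, -1.0909).
‖u_3‖ = 3.6181, so q_3 = (-0.9045, -0.3015, -0.3015).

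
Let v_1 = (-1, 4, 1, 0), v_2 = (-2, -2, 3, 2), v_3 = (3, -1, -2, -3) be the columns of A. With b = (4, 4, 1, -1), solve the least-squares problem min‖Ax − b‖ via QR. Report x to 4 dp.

x = (1.4376, 0.4635, 1.2763)

v_1 = (-1, 4, 1, 0); ‖v_1‖ = 4.2426, so q_1 = (-0.2357, 0.9428, 0.2357, 0.0000).
q_1·v_2 = (-0.2357)·(-2) + 0.9428·(-2) + 0.2357·3 + 0.0000·2 = -0.7071.
u_2 = v_2 + 0.7071·q_1 = (-2.1667, -1.3333, 3.1667, 2.0000).
‖u_2‖ = 4.5277, so q_2 = (-0.4785, -0.2945, 0.6994, 0.4417).
q_1·v_3 = (-0.2357)·3 + 0.9428·(-1) + 0.2357·(-2) + 0.0000·(-3) = -2.1213; q_2·v_3 = (-0.4785)·3 + (-0.2945)·(-1) + 0.6994·(-2) + 0.4417·(-3) = -3.8651.
u_3 = v_3 + 2.1213·q_1 + 3.8651·q_2 = (0.6504, -0.1382, 1.2033, -1.2927).
‖u_3‖ = 1.8871, so q_3 = (0.3447, -0.0732, 0.6376, -0.6850).
Qᵀb = (3.0641, -2.8344, 2.4084).
Back-substitute: x_3 = 2.4084/1.8871 = 1.2763.
x_2 = (-2.8344 + 3.8651·1.2763)/4.5277 = 0.4635.
x_1 = (3.0641 + 0.7071·0.4635 + 2.1213·1.2763)/4.2426 = 1.4376.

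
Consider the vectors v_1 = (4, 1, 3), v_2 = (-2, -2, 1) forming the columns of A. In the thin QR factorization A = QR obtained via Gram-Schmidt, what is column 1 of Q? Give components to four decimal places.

v_1 = (4, 1, 3); ‖v_1‖ = 5.0990, so q_1 = (0.7845, 0.1961, 0.5883).

q_1 = (0.7845, 0.1961, 0.5883)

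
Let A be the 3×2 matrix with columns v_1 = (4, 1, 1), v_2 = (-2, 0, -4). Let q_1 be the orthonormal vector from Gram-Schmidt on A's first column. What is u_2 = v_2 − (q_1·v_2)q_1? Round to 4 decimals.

u_2 = (0.6667, 0.6667, -3.3333)

q_1 = v_1/‖v_1‖ = (4, 1, 1)/4.2426 = (0.9428, 0.2357, 0.2357).
r_{12} = q_1·v_2 = -2.8284.
u_2 = v_2 + 2.8284·q_1 = (0.6667, 0.6667, -3.3333).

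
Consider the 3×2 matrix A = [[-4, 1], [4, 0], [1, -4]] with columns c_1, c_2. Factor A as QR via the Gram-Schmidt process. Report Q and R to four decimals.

c_1 = (-4, 4, 1); ‖c_1‖ = 5.7446, so e_1 = (-0.6963, 0.6963, 0.1741).
e_1·c_2 = (-0.6963)·1 + 0.6963·0 + 0.1741·(-4) = -1.3926.
u_2 = c_2 + 1.3926·e_1 = (0.0303, 0.9697, -3.7576).
‖u_2‖ = 3.8808, so e_2 = (0.0078, 0.2499, -0.9682).

Q = [[-0.6963, 0.0078], [0.6963, 0.2499], [0.1741, -0.9682]], R = [[5.7446, -1.3926], [0.0000, 3.8808]]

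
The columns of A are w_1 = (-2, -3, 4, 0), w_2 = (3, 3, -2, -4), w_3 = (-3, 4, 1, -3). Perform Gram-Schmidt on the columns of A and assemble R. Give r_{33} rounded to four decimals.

w_1 = (-2, -3, 4, 0); ‖w_1‖ = 5.3852, so q_1 = (-0.3714, -0.5571, 0.7428, 0.0000).
q_1·w_2 = (-0.3714)·3 + (-0.5571)·3 + 0.7428·(-2) + 0.0000·(-4) = -4.2710.
u_2 = w_2 + 4.2710·q_1 = (1.4138, 0.6207, 1.1724, -4.0000).
‖u_2‖ = 4.4451, so q_2 = (0.3181, 0.1396, 0.2638, -0.8999).
q_1·w_3 = (-0.3714)·(-3) + (-0.5571)·4 + 0.7428·1 + 0.0000·(-3) = -0.3714; q_2·w_3 = 0.3181·(-3) + 0.1396·4 + 0.2638·1 + (-0.8999)·(-3) = 2.5677.
u_3 = w_3 + 0.3714·q_1 − 2.5677·q_2 = (-3.9546, 3.4346, 0.5986, -0.6894).
r_{33} = ‖u_3‖ = 5.3168.

r_{33} = 5.3168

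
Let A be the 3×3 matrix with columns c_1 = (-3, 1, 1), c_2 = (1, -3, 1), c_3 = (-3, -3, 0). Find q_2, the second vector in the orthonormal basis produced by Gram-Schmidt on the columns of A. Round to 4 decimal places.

q_2 = (-0.1231, -0.8616, 0.4924)

c_1 = (-3, 1, 1); ‖c_1‖ = 3.3166, so q_1 = (-0.9045, 0.3015, 0.3015).
q_1·c_2 = (-0.9045)·1 + 0.3015·(-3) + 0.3015·1 = -1.5076.
u_2 = c_2 + 1.5076·q_1 = (-0.3636, -2.5455, 1.4545).
‖u_2‖ = 2.9542, so q_2 = (-0.1231, -0.8616, 0.4924).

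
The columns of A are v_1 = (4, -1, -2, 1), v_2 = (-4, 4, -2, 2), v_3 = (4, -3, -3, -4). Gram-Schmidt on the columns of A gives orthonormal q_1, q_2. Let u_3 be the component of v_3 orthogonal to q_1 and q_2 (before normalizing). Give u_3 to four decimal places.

u_3 = (-0.5965, -0.2456, -2.8421, -3.5439)

v_1 = (4, -1, -2, 1); ‖v_1‖ = 4.6904, so q_1 = (0.8528, -0.2132, -0.4264, 0.2132).
q_1·v_2 = 0.8528·(-4) + (-0.2132)·4 + (-0.4264)·(-2) + 0.2132·2 = -2.9848.
u_2 = v_2 + 2.9848·q_1 = (-1.4545, 3.3636, -3.2727, 2.6364).
‖u_2‖ = 5.5759, so q_2 = (-0.2609, 0.6032, -0.5869, 0.4728).
q_1·v_3 = 0.8528·4 + (-0.2132)·(-3) + (-0.4264)·(-3) + 0.2132·(-4) = 4.4772; q_2·v_3 = (-0.2609)·4 + 0.6032·(-3) + (-0.5869)·(-3) + 0.4728·(-4) = -2.9836.
u_3 = v_3 − 4.4772·q_1 + 2.9836·q_2 = (-0.5965, -0.2456, -2.8421, -3.5439).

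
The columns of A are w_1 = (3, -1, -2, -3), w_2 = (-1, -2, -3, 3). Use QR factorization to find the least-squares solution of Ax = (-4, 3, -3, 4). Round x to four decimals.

q_1 = w_1/‖w_1‖ = (3, -1, -2, -3)/4.7958 = (0.6255, -0.2085, -0.4170, -0.6255).
r_{12} = q_1·w_2 = -0.8341.
u_2 = w_2 + 0.8341·q_1 = (-0.4783, -2.1739, -3.3478, 2.4783).
‖u_2‖ = 4.7227, so q_2 = (-0.1013, -0.4603, -0.7089, 0.5247).
Qᵀb = (-4.3788, 3.2498).
Back-substitute: x_2 = 3.2498/4.7227 = 0.6881.
x_1 = (-4.3788 + 0.8341·0.6881)/4.7958 = -0.7934.

x = (-0.7934, 0.6881)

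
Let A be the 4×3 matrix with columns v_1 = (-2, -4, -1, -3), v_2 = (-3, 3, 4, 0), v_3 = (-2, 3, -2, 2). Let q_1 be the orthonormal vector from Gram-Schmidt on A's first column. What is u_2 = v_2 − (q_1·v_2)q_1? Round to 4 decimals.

u_2 = (-3.6667, 1.6667, 3.6667, -1.0000)

v_1 = (-2, -4, -1, -3); ‖v_1‖ = 5.4772, so q_1 = (-0.3651, -0.7303, -0.1826, -0.5477).
q_1·v_2 = (-0.3651)·(-3) + (-0.7303)·3 + (-0.1826)·4 + (-0.5477)·0 = -1.8257.
u_2 = v_2 + 1.8257·q_1 = (-3.6667, 1.6667, 3.6667, -1.0000).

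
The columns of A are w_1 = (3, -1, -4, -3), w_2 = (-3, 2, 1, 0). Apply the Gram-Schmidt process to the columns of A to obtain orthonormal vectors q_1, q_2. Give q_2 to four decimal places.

q_2 = (-0.6230, 0.5711, -0.2596, -0.4673)

w_1 = (3, -1, -4, -3); ‖w_1‖ = 5.9161, so q_1 = (0.5071, -0.1690, -0.6761, -0.5071).
q_1·w_2 = 0.5071·(-3) + (-0.1690)·2 + (-0.6761)·1 + (-0.5071)·0 = -2.5355.
u_2 = w_2 + 2.5355·q_1 = (-1.7143, 1.5714, -0.7143, -1.2857).
‖u_2‖ = 2.7516, so q_2 = (-0.6230, 0.5711, -0.2596, -0.4673).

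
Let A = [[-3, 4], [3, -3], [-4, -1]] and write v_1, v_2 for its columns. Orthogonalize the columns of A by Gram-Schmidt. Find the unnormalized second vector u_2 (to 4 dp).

u_2 = (2.5000, -1.5000, -3.0000)

v_1 = (-3, 3, -4); ‖v_1‖ = 5.8310, so q_1 = (-0.5145, 0.5145, -0.6860).
q_1·v_2 = (-0.5145)·4 + 0.5145·(-3) + (-0.6860)·(-1) = -2.9155.
u_2 = v_2 + 2.9155·q_1 = (2.5000, -1.5000, -3.0000).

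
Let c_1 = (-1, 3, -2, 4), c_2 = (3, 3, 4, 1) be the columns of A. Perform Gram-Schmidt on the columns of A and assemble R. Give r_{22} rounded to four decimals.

r_{22} = 5.9048

e_1 = c_1/‖c_1‖ = (-1, 3, -2, 4)/5.4772 = (-0.1826, 0.5477, -0.3651, 0.7303).
r_{12} = e_1·c_2 = 0.3651.
u_2 = c_2 − 0.3651·e_1 = (3.0667, 2.8000, 4.1333, 0.7333).
r_{22} = ‖u_2‖ = 5.9048.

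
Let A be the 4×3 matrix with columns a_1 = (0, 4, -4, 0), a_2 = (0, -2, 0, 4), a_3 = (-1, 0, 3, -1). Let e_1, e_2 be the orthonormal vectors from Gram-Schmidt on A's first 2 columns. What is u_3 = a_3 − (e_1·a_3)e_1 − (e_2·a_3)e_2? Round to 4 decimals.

a_1 = (0, 4, -4, 0); ‖a_1‖ = 5.6569, so e_1 = (0.0000, 0.7071, -0.7071, 0.0000).
e_1·a_2 = 0.0000·0 + 0.7071·(-2) + (-0.7071)·0 + 0.0000·4 = -1.4142.
u_2 = a_2 + 1.4142·e_1 = (0.0000, -1.0000, -1.0000, 4.0000).
‖u_2‖ = 4.2426, so e_2 = (0.0000, -0.2357, -0.2357, 0.9428).
e_1·a_3 = 0.0000·(-1) + 0.7071·0 + (-0.7071)·3 + 0.0000·(-1) = -2.1213; e_2·a_3 = 0.0000·(-1) + (-0.2357)·0 + (-0.2357)·3 + 0.9428·(-1) = -1.6499.
u_3 = a_3 + 2.1213·e_1 + 1.6499·e_2 = (-1.0000, 1.1111, 1.1111, 0.5556).

u_3 = (-1.0000, 1.1111, 1.1111, 0.5556)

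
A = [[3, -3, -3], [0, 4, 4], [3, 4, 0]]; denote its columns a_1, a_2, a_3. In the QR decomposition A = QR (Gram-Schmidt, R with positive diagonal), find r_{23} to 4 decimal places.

r_{23} = 4.1641

e_1 = a_1/‖a_1‖ = (3, 0, 3)/4.2426 = (0.7071, 0.0000, 0.7071).
r_{12} = e_1·a_2 = 0.7071.
u_2 = a_2 − 0.7071·e_1 = (-3.5000, 4.0000, 3.5000).
‖u_2‖ = 6.3640, so e_2 = (-0.5500, 0.6285, 0.5500).
r_{23} = e_2·a_3 = 4.1641.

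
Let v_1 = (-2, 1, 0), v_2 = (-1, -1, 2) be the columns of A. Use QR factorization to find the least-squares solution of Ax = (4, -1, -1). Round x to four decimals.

x = (-1.6897, -0.5517)

v_1 = (-2, 1, 0); ‖v_1‖ = 2.2361, so q_1 = (-0.8944, 0.4472, 0.0000).
q_1·v_2 = (-0.8944)·(-1) + 0.4472·(-1) + 0.0000·2 = 0.4472.
u_2 = v_2 − 0.4472·q_1 = (-0.6000, -1.2000, 2.0000).
‖u_2‖ = 2.4083, so q_2 = (-0.2491, -0.4983, 0.8305).
Qᵀb = (-4.0249, -1.3287).
Back-substitute: x_2 = -1.3287/2.4083 = -0.5517.
x_1 = (-4.0249 − 0.4472·(-0.5517))/2.2361 = -1.6897.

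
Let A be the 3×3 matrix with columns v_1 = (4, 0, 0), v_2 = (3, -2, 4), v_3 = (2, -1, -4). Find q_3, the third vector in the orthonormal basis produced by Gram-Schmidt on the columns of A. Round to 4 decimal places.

v_1 = (4, 0, 0); ‖v_1‖ = 4.0000, so q_1 = (1.0000, 0.0000, 0.0000).
q_1·v_2 = 1.0000·3 + 0.0000·(-2) + 0.0000·4 = 3.0000.
u_2 = v_2 − 3.0000·q_1 = (0.0000, -2.0000, 4.0000).
‖u_2‖ = 4.4721, so q_2 = (0.0000, -0.4472, 0.8944).
q_1·v_3 = 1.0000·2 + 0.0000·(-1) + 0.0000·(-4) = 2.0000; q_2·v_3 = 0.0000·2 + (-0.4472)·(-1) + 0.8944·(-4) = -3.1305.
u_3 = v_3 − 2.0000·q_1 + 3.1305·q_2 = (0.0000, -2.4000, -1.2000).
‖u_3‖ = 2.6833, so q_3 = (0.0000, -0.8944, -0.4472).

q_3 = (0.0000, -0.8944, -0.4472)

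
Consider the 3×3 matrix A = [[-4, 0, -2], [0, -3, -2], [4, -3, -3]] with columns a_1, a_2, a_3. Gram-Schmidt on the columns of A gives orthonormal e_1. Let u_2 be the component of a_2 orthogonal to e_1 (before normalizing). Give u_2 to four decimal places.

a_1 = (-4, 0, 4); ‖a_1‖ = 5.6569, so e_1 = (-0.7071, 0.0000, 0.7071).
e_1·a_2 = (-0.7071)·0 + 0.0000·(-3) + 0.7071·(-3) = -2.1213.
u_2 = a_2 + 2.1213·e_1 = (-1.5000, -3.0000, -1.5000).

u_2 = (-1.5000, -3.0000, -1.5000)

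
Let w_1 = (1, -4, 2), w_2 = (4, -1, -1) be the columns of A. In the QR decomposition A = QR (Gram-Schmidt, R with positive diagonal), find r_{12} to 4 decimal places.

w_1 = (1, -4, 2); ‖w_1‖ = 4.5826, so e_1 = (0.2182, -0.8729, 0.4364).
r_{12} = e_1·w_2 = 1.3093.

r_{12} = 1.3093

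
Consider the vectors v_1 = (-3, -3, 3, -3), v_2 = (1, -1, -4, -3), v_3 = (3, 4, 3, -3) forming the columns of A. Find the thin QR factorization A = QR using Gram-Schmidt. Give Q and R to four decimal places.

e_1 = v_1/‖v_1‖ = (-3, -3, 3, -3)/6.0000 = (-0.5000, -0.5000, 0.5000, -0.5000).
r_{12} = e_1·v_2 = -0.5000.
u_2 = v_2 + 0.5000·e_1 = (0.7500, -1.2500, -3.7500, -3.2500).
‖u_2‖ = 5.1720, so e_2 = (0.1450, -0.2417, -0.7251, -0.6284).
r_{13} = e_1·v_3 = -0.5000; r_{23} = e_2·v_3 = -0.8217.
u_3 = v_3 + 0.5000·e_1 + 0.8217·e_2 = (2.8692, 3.5514, 2.6542, -3.7664).
‖u_3‖ = 6.4865, so e_3 = (0.4423, 0.5475, 0.4092, -0.5806).

Q = [[-0.5000, 0.1450, 0.4423], [-0.5000, -0.2417, 0.5475], [0.5000, -0.7251, 0.4092], [-0.5000, -0.6284, -0.5806]], R = [[6.0000, -0.5000, -0.5000], [0.0000, 5.1720, -0.8217], [0.0000, 0.0000, 6.4865]]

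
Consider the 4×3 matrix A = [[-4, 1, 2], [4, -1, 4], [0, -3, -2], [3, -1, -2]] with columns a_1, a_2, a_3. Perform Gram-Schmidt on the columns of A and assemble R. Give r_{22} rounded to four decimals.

r_{22} = 3.0081

a_1 = (-4, 4, 0, 3); ‖a_1‖ = 6.4031, so q_1 = (-0.6247, 0.6247, 0.0000, 0.4685).
q_1·a_2 = (-0.6247)·1 + 0.6247·(-1) + 0.0000·(-3) + 0.4685·(-1) = -1.7179.
u_2 = a_2 + 1.7179·q_1 = (-0.0732, 0.0732, -3.0000, -0.1951).
r_{22} = ‖u_2‖ = 3.0081.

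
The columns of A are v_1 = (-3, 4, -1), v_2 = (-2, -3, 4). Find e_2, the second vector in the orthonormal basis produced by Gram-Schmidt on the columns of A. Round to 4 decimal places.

v_1 = (-3, 4, -1); ‖v_1‖ = 5.0990, so e_1 = (-0.5883, 0.7845, -0.1961).
e_1·v_2 = (-0.5883)·(-2) + 0.7845·(-3) + (-0.1961)·4 = -1.9612.
u_2 = v_2 + 1.9612·e_1 = (-3.1538, -1.4615, 3.6154).
‖u_2‖ = 5.0154, so e_2 = (-0.6288, -0.2914, 0.7209).

e_2 = (-0.6288, -0.2914, 0.7209)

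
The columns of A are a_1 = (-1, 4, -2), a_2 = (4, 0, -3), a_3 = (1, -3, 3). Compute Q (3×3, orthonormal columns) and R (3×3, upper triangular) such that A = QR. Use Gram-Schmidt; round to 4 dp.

Q = [[-0.2182, 0.8222, 0.5257], [0.8729, -0.0765, 0.4819], [-0.4364, -0.5641, 0.7010]], R = [[4.5826, 0.4364, -4.1461], [0.0000, 4.9809, -0.6405], [0.0000, 0.0000, 1.1829]]

q_1 = a_1/‖a_1‖ = (-1, 4, -2)/4.5826 = (-0.2182, 0.8729, -0.4364).
r_{12} = q_1·a_2 = 0.4364.
u_2 = a_2 − 0.4364·q_1 = (4.0952, -0.3810, -2.8095).
‖u_2‖ = 4.9809, so q_2 = (0.8222, -0.0765, -0.5641).
r_{13} = q_1·a_3 = -4.1461; r_{23} = q_2·a_3 = -0.6405.
u_3 = a_3 + 4.1461·q_1 + 0.6405·q_2 = (0.6219, 0.5701, 0.8292).
‖u_3‖ = 1.1829, so q_3 = (0.5257, 0.4819, 0.7010).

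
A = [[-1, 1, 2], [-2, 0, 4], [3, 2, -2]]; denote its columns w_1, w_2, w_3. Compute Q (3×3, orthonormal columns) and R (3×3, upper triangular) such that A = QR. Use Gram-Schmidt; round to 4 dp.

Q = [[-0.2673, 0.7570, -0.5963], [-0.5345, 0.3984, 0.7454], [0.8018, 0.5179, 0.2981]], R = [[3.7417, 1.3363, -4.2762], [0.0000, 1.7928, 2.0717], [0.0000, 0.0000, 1.1926]]

e_1 = w_1/‖w_1‖ = (-1, -2, 3)/3.7417 = (-0.2673, -0.5345, 0.8018).
r_{12} = e_1·w_2 = 1.3363.
u_2 = w_2 − 1.3363·e_1 = (1.3571, 0.7143, 0.9286).
‖u_2‖ = 1.7928, so e_2 = (0.7570, 0.3984, 0.5179).
r_{13} = e_1·w_3 = -4.2762; r_{23} = e_2·w_3 = 2.0717.
u_3 = w_3 + 4.2762·e_1 − 2.0717·e_2 = (-0.7111, 0.8889, 0.3556).
‖u_3‖ = 1.1926, so e_3 = (-0.5963, 0.7454, 0.2981).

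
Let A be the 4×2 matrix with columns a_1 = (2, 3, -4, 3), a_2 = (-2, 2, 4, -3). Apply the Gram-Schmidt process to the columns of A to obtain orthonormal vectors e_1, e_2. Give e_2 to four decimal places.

e_2 = (-0.1807, 0.8736, 0.3615, -0.2711)

a_1 = (2, 3, -4, 3); ‖a_1‖ = 6.1644, so e_1 = (0.3244, 0.4867, -0.6489, 0.4867).
e_1·a_2 = 0.3244·(-2) + 0.4867·2 + (-0.6489)·4 + 0.4867·(-3) = -3.7311.
u_2 = a_2 + 3.7311·e_1 = (-0.7895, 3.8158, 1.5789, -1.1842).
‖u_2‖ = 4.3679, so e_2 = (-0.1807, 0.8736, 0.3615, -0.2711).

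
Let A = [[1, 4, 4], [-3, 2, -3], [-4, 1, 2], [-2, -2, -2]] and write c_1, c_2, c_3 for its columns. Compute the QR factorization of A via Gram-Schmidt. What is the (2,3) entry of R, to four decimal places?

r_{23} = 3.3289

c_1 = (1, -3, -4, -2); ‖c_1‖ = 5.4772, so q_1 = (0.1826, -0.5477, -0.7303, -0.3651).
q_1·c_2 = 0.1826·4 + (-0.5477)·2 + (-0.7303)·1 + (-0.3651)·(-2) = -0.3651.
u_2 = c_2 + 0.3651·q_1 = (4.0667, 1.8000, 0.7333, -2.1333).
‖u_2‖ = 4.9866, so q_2 = (0.8155, 0.3610, 0.1471, -0.4278).
r_{23} = q_2·c_3 = 3.3289.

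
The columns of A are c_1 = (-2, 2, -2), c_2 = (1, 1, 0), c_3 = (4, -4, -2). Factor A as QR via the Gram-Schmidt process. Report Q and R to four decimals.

Q = [[-0.5774, 0.7071, 0.4082], [0.5774, 0.7071, -0.4082], [-0.5774, 0.0000, -0.8165]], R = [[3.4641, 0.0000, -3.4641], [0.0000, 1.4142, 0.0000], [0.0000, 0.0000, 4.8990]]

c_1 = (-2, 2, -2); ‖c_1‖ = 3.4641, so q_1 = (-0.5774, 0.5774, -0.5774).
q_1·c_2 = (-0.5774)·1 + 0.5774·1 + (-0.5774)·0 = 0.0000.
u_2 = c_2 + 0.0000·q_1 = (1.0000, 1.0000, 0.0000).
‖u_2‖ = 1.4142, so q_2 = (0.7071, 0.7071, 0.0000).
q_1·c_3 = (-0.5774)·4 + 0.5774·(-4) + (-0.5774)·(-2) = -3.4641; q_2·c_3 = 0.7071·4 + 0.7071·(-4) + 0.0000·(-2) = 0.0000.
u_3 = c_3 + 3.4641·q_1 + 0.0000·q_2 = (2.0000, -2.0000, -4.0000).
‖u_3‖ = 4.8990, so q_3 = (0.4082, -0.4082, -0.8165).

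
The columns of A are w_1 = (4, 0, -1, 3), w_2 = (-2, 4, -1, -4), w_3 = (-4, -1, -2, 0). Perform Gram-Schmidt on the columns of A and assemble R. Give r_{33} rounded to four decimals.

q_1 = w_1/‖w_1‖ = (4, 0, -1, 3)/5.0990 = (0.7845, 0.0000, -0.1961, 0.5883).
r_{12} = q_1·w_2 = -3.7262.
u_2 = w_2 + 3.7262·q_1 = (0.9231, 4.0000, -1.7308, -1.8077).
‖u_2‖ = 4.8078, so q_2 = (0.1920, 0.8320, -0.3600, -0.3760).
r_{13} = q_1·w_3 = -2.7456; r_{23} = q_2·w_3 = -0.8800.
u_3 = w_3 + 2.7456·q_1 + 0.8800·q_2 = (-1.6772, -0.2679, -2.8552, 1.2845).
r_{33} = ‖u_3‖ = 3.5619.

r_{33} = 3.5619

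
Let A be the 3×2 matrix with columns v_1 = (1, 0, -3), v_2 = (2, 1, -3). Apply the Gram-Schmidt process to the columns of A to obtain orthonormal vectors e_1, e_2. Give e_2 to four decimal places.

e_1 = v_1/‖v_1‖ = (1, 0, -3)/3.1623 = (0.3162, 0.0000, -0.9487).
r_{12} = e_1·v_2 = 3.4785.
u_2 = v_2 − 3.4785·e_1 = (0.9000, 1.0000, 0.3000).
‖u_2‖ = 1.3784, so e_2 = (0.6529, 0.7255, 0.2176).

e_2 = (0.6529, 0.7255, 0.2176)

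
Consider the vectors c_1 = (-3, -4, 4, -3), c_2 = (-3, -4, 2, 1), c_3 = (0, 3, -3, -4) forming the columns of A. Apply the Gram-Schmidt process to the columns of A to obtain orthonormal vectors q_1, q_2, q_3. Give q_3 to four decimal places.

q_3 = (-0.6133, 0.0186, -0.7063, -0.3531)

q_1 = c_1/‖c_1‖ = (-3, -4, 4, -3)/7.0711 = (-0.4243, -0.5657, 0.5657, -0.4243).
r_{12} = q_1·c_2 = 4.2426.
u_2 = c_2 − 4.2426·q_1 = (-1.2000, -1.6000, -0.4000, 2.8000).
‖u_2‖ = 3.4641, so q_2 = (-0.3464, -0.4619, -0.1155, 0.8083).
r_{13} = q_1·c_3 = -1.6971; r_{23} = q_2·c_3 = -4.2724.
u_3 = c_3 + 1.6971·q_1 + 4.2724·q_2 = (-2.2000, 0.0667, -2.5333, -1.2667).
‖u_3‖ = 3.5870, so q_3 = (-0.6133, 0.0186, -0.7063, -0.3531).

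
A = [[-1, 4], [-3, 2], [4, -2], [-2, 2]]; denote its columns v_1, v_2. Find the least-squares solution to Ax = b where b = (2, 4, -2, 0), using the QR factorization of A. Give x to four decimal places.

x = (-0.4944, 0.3258)

v_1 = (-1, -3, 4, -2); ‖v_1‖ = 5.4772, so q_1 = (-0.1826, -0.5477, 0.7303, -0.3651).
q_1·v_2 = (-0.1826)·4 + (-0.5477)·2 + 0.7303·(-2) + (-0.3651)·2 = -4.0166.
u_2 = v_2 + 4.0166·q_1 = (3.2667, -0.2000, 0.9333, 0.5333).
‖u_2‖ = 3.4448, so q_2 = (0.9483, -0.0581, 0.2709, 0.1548).
Qᵀb = (-4.0166, 1.1225).
Back-substitute: x_2 = 1.1225/3.4448 = 0.3258.
x_1 = (-4.0166 + 4.0166·0.3258)/5.4772 = -0.4944.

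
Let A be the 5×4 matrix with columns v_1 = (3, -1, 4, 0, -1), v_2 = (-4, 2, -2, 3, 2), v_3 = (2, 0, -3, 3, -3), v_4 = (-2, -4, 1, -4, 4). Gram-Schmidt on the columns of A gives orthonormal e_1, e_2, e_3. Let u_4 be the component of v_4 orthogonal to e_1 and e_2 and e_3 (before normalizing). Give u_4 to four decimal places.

e_1 = v_1/‖v_1‖ = (3, -1, 4, 0, -1)/5.1962 = (0.5774, -0.1925, 0.7698, 0.0000, -0.1925).
r_{12} = e_1·v_2 = -4.6188.
u_2 = v_2 + 4.6188·e_1 = (-1.3333, 1.1111, 1.5556, 3.0000, 1.1111).
‖u_2‖ = 3.9581, so e_2 = (-0.3369, 0.2807, 0.3930, 0.7579, 0.2807).
r_{13} = e_1·v_3 = -0.5774; r_{23} = e_2·v_3 = -0.4211.
u_3 = v_3 + 0.5774·e_1 + 0.4211·e_2 = (2.1915, 0.0071, -2.3901, 3.3191, -2.9929).
‖u_3‖ = 5.5217, so e_3 = (0.3969, 0.0013, -0.4328, 0.6011, -0.5420).
r_{14} = e_1·v_4 = -0.3849; r_{24} = e_2·v_4 = -1.9650; r_{34} = e_3·v_4 = -5.8043.
u_4 = v_4 + 0.3849·e_1 + 1.9650·e_2 + 5.8043·e_3 = (-0.1361, -3.5150, -0.4438, 0.9784, 1.3315).

u_4 = (-0.1361, -3.5150, -0.4438, 0.9784, 1.3315)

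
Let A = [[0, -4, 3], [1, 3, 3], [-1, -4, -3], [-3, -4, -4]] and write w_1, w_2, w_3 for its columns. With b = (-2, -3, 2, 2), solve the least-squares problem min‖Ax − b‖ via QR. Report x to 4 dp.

x = (0.6673, -0.1374, -0.8739)

w_1 = (0, 1, -1, -3); ‖w_1‖ = 3.3166, so e_1 = (0.0000, 0.3015, -0.3015, -0.9045).
e_1·w_2 = 0.0000·(-4) + 0.3015·3 + (-0.3015)·(-4) + (-0.9045)·(-4) = 5.7287.
u_2 = w_2 − 5.7287·e_1 = (-4.0000, 1.2727, -2.2727, 1.1818).
‖u_2‖ = 4.9175, so e_2 = (-0.8134, 0.2588, -0.4622, 0.2403).
e_1·w_3 = 0.0000·3 + 0.3015·3 + (-0.3015)·(-3) + (-0.9045)·(-4) = 5.4272; e_2·w_3 = (-0.8134)·3 + 0.2588·3 + (-0.4622)·(-3) + 0.2403·(-4) = -1.2386.
u_3 = w_3 − 5.4272·e_1 + 1.2386·e_2 = (1.9925, 1.6842, -1.9361, 1.2068).
‖u_3‖ = 3.4657, so e_3 = (0.5749, 0.4860, -0.5586, 0.3482).
Qᵀb = (-3.3166, 0.4067, -3.0286).
Back-substitute: x_3 = -3.0286/3.4657 = -0.8739.
x_2 = (0.4067 + 1.2386·(-0.8739))/4.9175 = -0.1374.
x_1 = (-3.3166 − 5.7287·(-0.1374) − 5.4272·(-0.8739))/3.3166 = 0.6673.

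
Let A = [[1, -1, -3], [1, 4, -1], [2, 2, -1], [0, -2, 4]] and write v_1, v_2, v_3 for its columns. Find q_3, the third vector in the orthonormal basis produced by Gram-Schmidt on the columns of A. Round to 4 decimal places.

v_1 = (1, 1, 2, 0); ‖v_1‖ = 2.4495, so q_1 = (0.4082, 0.4082, 0.8165, 0.0000).
q_1·v_2 = 0.4082·(-1) + 0.4082·4 + 0.8165·2 + 0.0000·(-2) = 2.8577.
u_2 = v_2 − 2.8577·q_1 = (-2.1667, 2.8333, -0.3333, -2.0000).
‖u_2‖ = 4.1028, so q_2 = (-0.5281, 0.6906, -0.0812, -0.4875).
q_1·v_3 = 0.4082·(-3) + 0.4082·(-1) + 0.8165·(-1) + 0.0000·4 = -2.4495; q_2·v_3 = (-0.5281)·(-3) + 0.6906·(-1) + (-0.0812)·(-1) + (-0.4875)·4 = -0.9749.
u_3 = v_3 + 2.4495·q_1 + 0.9749·q_2 = (-2.5149, 0.6733, 0.9208, 3.5248).
‖u_3‖ = 4.4777, so q_3 = (-0.5616, 0.1504, 0.2056, 0.7872).

q_3 = (-0.5616, 0.1504, 0.2056, 0.7872)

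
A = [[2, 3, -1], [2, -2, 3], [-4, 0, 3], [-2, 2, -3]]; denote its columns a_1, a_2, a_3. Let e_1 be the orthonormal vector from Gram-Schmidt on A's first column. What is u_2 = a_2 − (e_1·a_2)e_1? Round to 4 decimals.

a_1 = (2, 2, -4, -2); ‖a_1‖ = 5.2915, so e_1 = (0.3780, 0.3780, -0.7559, -0.3780).
e_1·a_2 = 0.3780·3 + 0.3780·(-2) + (-0.7559)·0 + (-0.3780)·2 = -0.3780.
u_2 = a_2 + 0.3780·e_1 = (3.1429, -1.8571, -0.2857, 1.8571).

u_2 = (3.1429, -1.8571, -0.2857, 1.8571)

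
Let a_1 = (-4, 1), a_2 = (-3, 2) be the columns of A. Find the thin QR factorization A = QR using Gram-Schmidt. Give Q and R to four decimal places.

Q = [[-0.9701, 0.2425], [0.2425, 0.9701]], R = [[4.1231, 3.3955], [0.0000, 1.2127]]

a_1 = (-4, 1); ‖a_1‖ = 4.1231, so e_1 = (-0.9701, 0.2425).
e_1·a_2 = (-0.9701)·(-3) + 0.2425·2 = 3.3955.
u_2 = a_2 − 3.3955·e_1 = (0.2941, 1.1765).
‖u_2‖ = 1.2127, so e_2 = (0.2425, 0.9701).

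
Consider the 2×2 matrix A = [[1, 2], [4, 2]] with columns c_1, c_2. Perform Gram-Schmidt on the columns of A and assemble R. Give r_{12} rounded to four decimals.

r_{12} = 2.4254

c_1 = (1, 4); ‖c_1‖ = 4.1231, so e_1 = (0.2425, 0.9701).
r_{12} = e_1·c_2 = 2.4254.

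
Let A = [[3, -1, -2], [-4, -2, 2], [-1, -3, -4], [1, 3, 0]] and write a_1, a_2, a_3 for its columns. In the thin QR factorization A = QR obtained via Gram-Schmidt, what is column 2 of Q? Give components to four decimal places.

q_1 = a_1/‖a_1‖ = (3, -4, -1, 1)/5.1962 = (0.5774, -0.7698, -0.1925, 0.1925).
r_{12} = q_1·a_2 = 2.1170.
u_2 = a_2 − 2.1170·q_1 = (-2.2222, -0.3704, -2.5926, 2.5926).
‖u_2‖ = 4.3033, so q_2 = (-0.5164, -0.0861, -0.6025, 0.6025).

q_2 = (-0.5164, -0.0861, -0.6025, 0.6025)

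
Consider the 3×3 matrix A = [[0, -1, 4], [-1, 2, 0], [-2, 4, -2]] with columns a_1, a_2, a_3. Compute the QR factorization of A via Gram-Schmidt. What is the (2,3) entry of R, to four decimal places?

e_1 = a_1/‖a_1‖ = (0, -1, -2)/2.2361 = (0.0000, -0.4472, -0.8944).
r_{12} = e_1·a_2 = -4.4721.
u_2 = a_2 + 4.4721·e_1 = (-1.0000, 0.0000, 0.0000).
‖u_2‖ = 1.0000, so e_2 = (-1.0000, 0.0000, 0.0000).
r_{23} = e_2·a_3 = -4.0000.

r_{23} = -4.0000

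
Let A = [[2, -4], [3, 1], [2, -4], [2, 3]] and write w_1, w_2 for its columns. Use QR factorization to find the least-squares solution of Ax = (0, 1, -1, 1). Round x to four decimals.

e_1 = w_1/‖w_1‖ = (2, 3, 2, 2)/4.5826 = (0.4364, 0.6547, 0.4364, 0.4364).
r_{12} = e_1·w_2 = -1.5275.
u_2 = w_2 + 1.5275·e_1 = (-3.3333, 2.0000, -3.3333, 3.6667).
‖u_2‖ = 6.2981, so e_2 = (-0.5293, 0.3176, -0.5293, 0.5822).
Qᵀb = (0.6547, 1.4290).
Back-substitute: x_2 = 1.4290/6.2981 = 0.2269.
x_1 = (0.6547 + 1.5275·0.2269)/4.5826 = 0.2185.

x = (0.2185, 0.2269)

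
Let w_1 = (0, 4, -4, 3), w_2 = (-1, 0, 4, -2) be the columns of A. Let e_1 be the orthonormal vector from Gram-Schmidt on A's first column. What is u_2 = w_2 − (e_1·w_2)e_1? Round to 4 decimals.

e_1 = w_1/‖w_1‖ = (0, 4, -4, 3)/6.4031 = (0.0000, 0.6247, -0.6247, 0.4685).
r_{12} = e_1·w_2 = -3.4358.
u_2 = w_2 + 3.4358·e_1 = (-1.0000, 2.1463, 1.8537, -0.3902).

u_2 = (-1.0000, 2.1463, 1.8537, -0.3902)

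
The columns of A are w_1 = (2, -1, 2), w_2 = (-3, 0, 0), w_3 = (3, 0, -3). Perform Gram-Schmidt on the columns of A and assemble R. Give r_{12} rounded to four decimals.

r_{12} = -2.0000

q_1 = w_1/‖w_1‖ = (2, -1, 2)/3.0000 = (0.6667, -0.3333, 0.6667).
r_{12} = q_1·w_2 = -2.0000.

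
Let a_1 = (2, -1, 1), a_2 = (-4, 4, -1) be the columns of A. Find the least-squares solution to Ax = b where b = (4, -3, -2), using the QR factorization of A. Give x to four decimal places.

x = (-1.4138, -1.3448)

a_1 = (2, -1, 1); ‖a_1‖ = 2.4495, so e_1 = (0.8165, -0.4082, 0.4082).
e_1·a_2 = 0.8165·(-4) + (-0.4082)·4 + 0.4082·(-1) = -5.3072.
u_2 = a_2 + 5.3072·e_1 = (0.3333, 1.8333, 1.1667).
‖u_2‖ = 2.1985, so e_2 = (0.1516, 0.8339, 0.5307).
Qᵀb = (3.6742, -2.9566).
Back-substitute: x_2 = -2.9566/2.1985 = -1.3448.
x_1 = (3.6742 + 5.3072·(-1.3448))/2.4495 = -1.4138.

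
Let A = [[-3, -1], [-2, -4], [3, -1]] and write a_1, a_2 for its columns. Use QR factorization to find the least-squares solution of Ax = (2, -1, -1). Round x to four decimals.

a_1 = (-3, -2, 3); ‖a_1‖ = 4.6904, so e_1 = (-0.6396, -0.4264, 0.6396).
e_1·a_2 = (-0.6396)·(-1) + (-0.4264)·(-4) + 0.6396·(-1) = 1.7056.
u_2 = a_2 − 1.7056·e_1 = (0.0909, -3.2727, -2.0909).
‖u_2‖ = 3.8847, so e_2 = (0.0234, -0.8425, -0.5382).
Qᵀb = (-1.4924, 1.4275).
Back-substitute: x_2 = 1.4275/3.8847 = 0.3675.
x_1 = (-1.4924 − 1.7056·0.3675)/4.6904 = -0.4518.

x = (-0.4518, 0.3675)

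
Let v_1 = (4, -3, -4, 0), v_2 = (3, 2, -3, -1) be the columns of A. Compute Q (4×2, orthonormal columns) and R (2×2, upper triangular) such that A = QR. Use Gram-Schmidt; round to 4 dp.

v_1 = (4, -3, -4, 0); ‖v_1‖ = 6.4031, so q_1 = (0.6247, -0.4685, -0.6247, 0.0000).
q_1·v_2 = 0.6247·3 + (-0.4685)·2 + (-0.6247)·(-3) + 0.0000·(-1) = 2.8111.
u_2 = v_2 − 2.8111·q_1 = (1.2439, 3.3171, -1.2439, -1.0000).
‖u_2‖ = 3.8856, so q_2 = (0.3201, 0.8537, -0.3201, -0.2574).

Q = [[0.6247, 0.3201], [-0.4685, 0.8537], [-0.6247, -0.3201], [0.0000, -0.2574]], R = [[6.4031, 2.8111], [0.0000, 3.8856]]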